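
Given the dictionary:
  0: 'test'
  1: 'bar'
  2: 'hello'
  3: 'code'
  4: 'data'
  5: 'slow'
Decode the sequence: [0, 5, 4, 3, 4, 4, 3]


Look up each index in the dictionary:
  0 -> 'test'
  5 -> 'slow'
  4 -> 'data'
  3 -> 'code'
  4 -> 'data'
  4 -> 'data'
  3 -> 'code'

Decoded: "test slow data code data data code"


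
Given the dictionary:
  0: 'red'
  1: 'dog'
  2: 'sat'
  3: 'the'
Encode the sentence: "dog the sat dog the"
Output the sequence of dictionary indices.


Look up each word in the dictionary:
  'dog' -> 1
  'the' -> 3
  'sat' -> 2
  'dog' -> 1
  'the' -> 3

Encoded: [1, 3, 2, 1, 3]


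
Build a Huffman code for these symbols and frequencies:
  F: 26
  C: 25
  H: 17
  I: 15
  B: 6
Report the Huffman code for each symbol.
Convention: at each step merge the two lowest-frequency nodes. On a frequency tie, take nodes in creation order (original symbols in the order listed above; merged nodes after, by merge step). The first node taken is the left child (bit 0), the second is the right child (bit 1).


Huffman tree construction:
Step 1: Merge B(6) + I(15) = 21
Step 2: Merge H(17) + (B+I)(21) = 38
Step 3: Merge C(25) + F(26) = 51
Step 4: Merge (H+(B+I))(38) + (C+F)(51) = 89
Read each symbol's code off the tree from the root (left child = 0, right child = 1).

Codes:
  F: 11 (length 2)
  C: 10 (length 2)
  H: 00 (length 2)
  I: 011 (length 3)
  B: 010 (length 3)
Average code length: 199/89 = 2.2360 bits/symbol


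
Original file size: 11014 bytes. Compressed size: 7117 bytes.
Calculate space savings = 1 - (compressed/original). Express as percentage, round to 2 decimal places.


ratio = compressed/original = 7117/11014 = 0.646178
savings = 1 - ratio = 1 - 0.646178 = 0.353822
as a percentage: 0.353822 * 100 = 35.38%

Space savings = 1 - 7117/11014 = 35.38%


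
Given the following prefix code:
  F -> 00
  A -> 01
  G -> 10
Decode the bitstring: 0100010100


Decoding step by step:
Bits 01 -> A
Bits 00 -> F
Bits 01 -> A
Bits 01 -> A
Bits 00 -> F


Decoded message: AFAAF


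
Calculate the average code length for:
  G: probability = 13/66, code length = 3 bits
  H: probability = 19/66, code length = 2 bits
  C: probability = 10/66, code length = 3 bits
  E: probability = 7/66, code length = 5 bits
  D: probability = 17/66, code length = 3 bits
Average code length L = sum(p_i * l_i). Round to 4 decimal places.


Weighted contributions p_i * l_i:
  G: (13/66) * 3 = 39/66
  H: (19/66) * 2 = 38/66
  C: (10/66) * 3 = 30/66
  E: (7/66) * 5 = 35/66
  D: (17/66) * 3 = 51/66
Sum = (39 + 38 + 30 + 35 + 51)/66 = 193/66

L = 193/66 = 2.9242 bits/symbol


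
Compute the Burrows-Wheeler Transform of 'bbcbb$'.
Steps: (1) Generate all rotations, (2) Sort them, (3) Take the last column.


Rotations (sorted):
  0: $bbcbb -> last char: b
  1: b$bbcb -> last char: b
  2: bb$bbc -> last char: c
  3: bbcbb$ -> last char: $
  4: bcbb$b -> last char: b
  5: cbb$bb -> last char: b


BWT = bbc$bb


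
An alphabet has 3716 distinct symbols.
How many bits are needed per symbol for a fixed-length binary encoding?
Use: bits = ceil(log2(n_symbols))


log2(3716) = 11.8595
Bracket: 2^11 = 2048 < 3716 <= 2^12 = 4096
So ceil(log2(3716)) = 12

bits = ceil(log2(3716)) = ceil(11.8595) = 12 bits


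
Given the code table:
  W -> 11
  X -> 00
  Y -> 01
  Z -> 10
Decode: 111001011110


Decoding:
11 -> W
10 -> Z
01 -> Y
01 -> Y
11 -> W
10 -> Z


Result: WZYYWZ


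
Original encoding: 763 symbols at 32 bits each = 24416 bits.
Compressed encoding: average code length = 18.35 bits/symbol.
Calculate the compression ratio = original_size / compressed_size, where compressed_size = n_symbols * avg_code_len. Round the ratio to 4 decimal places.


original_size = n_symbols * orig_bits = 763 * 32 = 24416 bits
compressed_size = n_symbols * avg_code_len = 763 * 18.35 = 14001.05 bits
ratio = original_size / compressed_size = 24416 / 14001.05 = 1.7439

Compression ratio = 1.7439


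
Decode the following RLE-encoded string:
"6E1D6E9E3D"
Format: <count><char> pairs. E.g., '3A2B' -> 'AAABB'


Expanding each <count><char> pair:
  6E -> 'EEEEEE'
  1D -> 'D'
  6E -> 'EEEEEE'
  9E -> 'EEEEEEEEE'
  3D -> 'DDD'

Decoded = EEEEEEDEEEEEEEEEEEEEEEDDD


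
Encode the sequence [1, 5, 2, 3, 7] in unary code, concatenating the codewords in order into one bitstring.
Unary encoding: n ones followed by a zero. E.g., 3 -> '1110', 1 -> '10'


Encode each number as n ones followed by a terminating 0:
  1 -> 10 (2 bits)
  5 -> 111110 (6 bits)
  2 -> 110 (3 bits)
  3 -> 1110 (4 bits)
  7 -> 11111110 (8 bits)
Total length = 2 + 6 + 3 + 4 + 8 = 23 bits.

Unary([1, 5, 2, 3, 7]) = 10111110110111011111110 (23 bits)


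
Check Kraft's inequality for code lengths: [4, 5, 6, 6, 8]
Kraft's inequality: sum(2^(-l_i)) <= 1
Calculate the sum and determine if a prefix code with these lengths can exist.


Sum = 2^(-4) + 2^(-5) + 2^(-6) + 2^(-6) + 2^(-8)
    = 0.0625 + 0.03125 + 0.015625 + 0.015625 + 0.00390625
    = 33/256 = 0.12890625
Since 0.12890625 <= 1, Kraft's inequality IS satisfied.
A prefix code with these lengths CAN exist.

Kraft sum = 0.12890625. Satisfied.


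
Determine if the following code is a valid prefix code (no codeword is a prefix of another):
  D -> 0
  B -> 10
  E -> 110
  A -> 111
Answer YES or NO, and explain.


Checking each pair (does one codeword prefix another?):
  D='0' vs B='10': no prefix
  D='0' vs E='110': no prefix
  D='0' vs A='111': no prefix
  B='10' vs D='0': no prefix
  B='10' vs E='110': no prefix
  B='10' vs A='111': no prefix
  E='110' vs D='0': no prefix
  E='110' vs B='10': no prefix
  E='110' vs A='111': no prefix
  A='111' vs D='0': no prefix
  A='111' vs B='10': no prefix
  A='111' vs E='110': no prefix
No violation found over all pairs.

YES -- this is a valid prefix code. No codeword is a prefix of any other codeword.


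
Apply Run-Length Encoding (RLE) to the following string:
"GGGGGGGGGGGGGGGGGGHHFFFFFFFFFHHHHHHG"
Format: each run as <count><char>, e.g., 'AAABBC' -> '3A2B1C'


Scanning runs left to right:
  i=0: run of 'G' x 18 -> '18G'
  i=18: run of 'H' x 2 -> '2H'
  i=20: run of 'F' x 9 -> '9F'
  i=29: run of 'H' x 6 -> '6H'
  i=35: run of 'G' x 1 -> '1G'

RLE = 18G2H9F6H1G


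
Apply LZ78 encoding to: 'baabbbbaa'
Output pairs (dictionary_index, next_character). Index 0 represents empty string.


LZ78 encoding steps:
Dictionary: {0: ''}
Step 1: w='' (idx 0), next='b' -> output (0, 'b'), add 'b' as idx 1
Step 2: w='' (idx 0), next='a' -> output (0, 'a'), add 'a' as idx 2
Step 3: w='a' (idx 2), next='b' -> output (2, 'b'), add 'ab' as idx 3
Step 4: w='b' (idx 1), next='b' -> output (1, 'b'), add 'bb' as idx 4
Step 5: w='b' (idx 1), next='a' -> output (1, 'a'), add 'ba' as idx 5
Step 6: w='a' (idx 2), end of input -> output (2, '')


Encoded: [(0, 'b'), (0, 'a'), (2, 'b'), (1, 'b'), (1, 'a'), (2, '')]


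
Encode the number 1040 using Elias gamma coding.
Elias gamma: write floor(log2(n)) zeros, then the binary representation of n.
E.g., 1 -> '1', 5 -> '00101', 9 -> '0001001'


num_bits = floor(log2(1040)) + 1 = 11
leading_zeros = num_bits - 1 = 10
binary(1040) = 10000010000

Elias gamma(1040) = '0000000000' + '10000010000' = 000000000010000010000 (21 bits)


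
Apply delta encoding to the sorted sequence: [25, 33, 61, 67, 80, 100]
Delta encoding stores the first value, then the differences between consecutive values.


First value: 25
Deltas:
  33 - 25 = 8
  61 - 33 = 28
  67 - 61 = 6
  80 - 67 = 13
  100 - 80 = 20


Delta encoded: [25, 8, 28, 6, 13, 20]


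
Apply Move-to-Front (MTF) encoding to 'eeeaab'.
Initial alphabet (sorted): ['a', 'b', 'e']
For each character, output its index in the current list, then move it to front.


MTF encoding:
'e': index 2 in ['a', 'b', 'e'] -> ['e', 'a', 'b']
'e': index 0 in ['e', 'a', 'b'] -> ['e', 'a', 'b']
'e': index 0 in ['e', 'a', 'b'] -> ['e', 'a', 'b']
'a': index 1 in ['e', 'a', 'b'] -> ['a', 'e', 'b']
'a': index 0 in ['a', 'e', 'b'] -> ['a', 'e', 'b']
'b': index 2 in ['a', 'e', 'b'] -> ['b', 'a', 'e']


Output: [2, 0, 0, 1, 0, 2]


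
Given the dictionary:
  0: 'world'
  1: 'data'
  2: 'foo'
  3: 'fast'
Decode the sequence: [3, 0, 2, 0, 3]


Look up each index in the dictionary:
  3 -> 'fast'
  0 -> 'world'
  2 -> 'foo'
  0 -> 'world'
  3 -> 'fast'

Decoded: "fast world foo world fast"


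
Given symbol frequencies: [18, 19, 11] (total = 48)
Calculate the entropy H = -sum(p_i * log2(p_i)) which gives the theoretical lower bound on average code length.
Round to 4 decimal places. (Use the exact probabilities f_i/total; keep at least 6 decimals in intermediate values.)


Per-symbol terms -p_i * log2(p_i) with p_i = f_i/48:
  p = 18/48 = 0.375000: log2(p) = -1.415037, -p*log2(p) = 0.530639
  p = 19/48 = 0.395833: log2(p) = -1.337035, -p*log2(p) = 0.529243
  p = 11/48 = 0.229167: log2(p) = -2.125531, -p*log2(p) = 0.487101
H = 0.530639 + 0.529243 + 0.487101 = 1.546983

H = 1.547 bits/symbol


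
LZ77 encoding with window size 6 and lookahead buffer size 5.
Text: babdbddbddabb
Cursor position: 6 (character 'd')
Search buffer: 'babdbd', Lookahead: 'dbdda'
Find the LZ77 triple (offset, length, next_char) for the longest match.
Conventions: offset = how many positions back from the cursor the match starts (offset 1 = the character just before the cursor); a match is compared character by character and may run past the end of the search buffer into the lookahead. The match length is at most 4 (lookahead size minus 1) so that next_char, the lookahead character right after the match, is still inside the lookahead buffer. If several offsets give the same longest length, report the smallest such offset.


Try each offset into the search buffer:
  offset=1 (pos 5, char 'd'): match length 1
  offset=2 (pos 4, char 'b'): match length 0
  offset=3 (pos 3, char 'd'): match length 4
  offset=4 (pos 2, char 'b'): match length 0
  offset=5 (pos 1, char 'a'): match length 0
  offset=6 (pos 0, char 'b'): match length 0
Longest match has length 4 at offset 3.
next_char = character at position 6 + 4 = 10 -> 'a'

Best match: offset=3, length=4 (matching 'dbdd' starting at position 3)
LZ77 triple: (3, 4, 'a')


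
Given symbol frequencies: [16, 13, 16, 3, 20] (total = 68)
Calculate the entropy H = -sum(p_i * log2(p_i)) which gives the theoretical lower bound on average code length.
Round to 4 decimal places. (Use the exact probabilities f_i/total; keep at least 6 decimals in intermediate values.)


Per-symbol terms -p_i * log2(p_i) with p_i = f_i/68:
  p = 16/68 = 0.235294: log2(p) = -2.087463, -p*log2(p) = 0.491168
  p = 13/68 = 0.191176: log2(p) = -2.387023, -p*log2(p) = 0.456343
  p = 16/68 = 0.235294: log2(p) = -2.087463, -p*log2(p) = 0.491168
  p = 3/68 = 0.044118: log2(p) = -4.502500, -p*log2(p) = 0.198640
  p = 20/68 = 0.294118: log2(p) = -1.765535, -p*log2(p) = 0.519275
H = 0.491168 + 0.456343 + 0.491168 + 0.198640 + 0.519275 = 2.156594

H = 2.1566 bits/symbol


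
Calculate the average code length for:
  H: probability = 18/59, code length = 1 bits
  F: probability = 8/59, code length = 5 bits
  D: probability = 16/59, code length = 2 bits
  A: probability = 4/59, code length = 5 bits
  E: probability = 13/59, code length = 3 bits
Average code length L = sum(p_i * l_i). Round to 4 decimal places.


Weighted contributions p_i * l_i:
  H: (18/59) * 1 = 18/59
  F: (8/59) * 5 = 40/59
  D: (16/59) * 2 = 32/59
  A: (4/59) * 5 = 20/59
  E: (13/59) * 3 = 39/59
Sum = (18 + 40 + 32 + 20 + 39)/59 = 149/59

L = 149/59 = 2.5254 bits/symbol


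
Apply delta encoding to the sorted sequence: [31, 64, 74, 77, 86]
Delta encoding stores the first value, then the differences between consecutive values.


First value: 31
Deltas:
  64 - 31 = 33
  74 - 64 = 10
  77 - 74 = 3
  86 - 77 = 9


Delta encoded: [31, 33, 10, 3, 9]


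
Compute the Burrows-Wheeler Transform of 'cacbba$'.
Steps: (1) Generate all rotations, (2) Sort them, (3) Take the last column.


Rotations (sorted):
  0: $cacbba -> last char: a
  1: a$cacbb -> last char: b
  2: acbba$c -> last char: c
  3: ba$cacb -> last char: b
  4: bba$cac -> last char: c
  5: cacbba$ -> last char: $
  6: cbba$ca -> last char: a


BWT = abcbc$a


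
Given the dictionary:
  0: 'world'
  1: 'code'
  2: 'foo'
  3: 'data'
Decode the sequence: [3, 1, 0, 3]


Look up each index in the dictionary:
  3 -> 'data'
  1 -> 'code'
  0 -> 'world'
  3 -> 'data'

Decoded: "data code world data"


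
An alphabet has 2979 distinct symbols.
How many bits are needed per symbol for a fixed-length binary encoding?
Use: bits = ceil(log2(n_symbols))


log2(2979) = 11.5406
Bracket: 2^11 = 2048 < 2979 <= 2^12 = 4096
So ceil(log2(2979)) = 12

bits = ceil(log2(2979)) = ceil(11.5406) = 12 bits


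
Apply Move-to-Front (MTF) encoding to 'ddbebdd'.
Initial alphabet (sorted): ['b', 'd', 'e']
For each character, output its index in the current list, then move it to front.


MTF encoding:
'd': index 1 in ['b', 'd', 'e'] -> ['d', 'b', 'e']
'd': index 0 in ['d', 'b', 'e'] -> ['d', 'b', 'e']
'b': index 1 in ['d', 'b', 'e'] -> ['b', 'd', 'e']
'e': index 2 in ['b', 'd', 'e'] -> ['e', 'b', 'd']
'b': index 1 in ['e', 'b', 'd'] -> ['b', 'e', 'd']
'd': index 2 in ['b', 'e', 'd'] -> ['d', 'b', 'e']
'd': index 0 in ['d', 'b', 'e'] -> ['d', 'b', 'e']


Output: [1, 0, 1, 2, 1, 2, 0]


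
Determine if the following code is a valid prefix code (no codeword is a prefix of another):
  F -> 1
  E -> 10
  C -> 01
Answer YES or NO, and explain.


Checking each pair (does one codeword prefix another?):
  F='1' vs E='10': prefix -- VIOLATION

NO -- this is NOT a valid prefix code. F (1) is a prefix of E (10).


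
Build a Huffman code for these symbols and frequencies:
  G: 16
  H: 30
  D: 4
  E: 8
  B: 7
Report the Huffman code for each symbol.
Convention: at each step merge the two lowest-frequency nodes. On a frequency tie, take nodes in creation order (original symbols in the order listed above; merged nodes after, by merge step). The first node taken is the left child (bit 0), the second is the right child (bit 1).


Huffman tree construction:
Step 1: Merge D(4) + B(7) = 11
Step 2: Merge E(8) + (D+B)(11) = 19
Step 3: Merge G(16) + (E+(D+B))(19) = 35
Step 4: Merge H(30) + (G+(E+(D+B)))(35) = 65
Read each symbol's code off the tree from the root (left child = 0, right child = 1).

Codes:
  G: 10 (length 2)
  H: 0 (length 1)
  D: 1110 (length 4)
  E: 110 (length 3)
  B: 1111 (length 4)
Average code length: 130/65 = 2.0000 bits/symbol


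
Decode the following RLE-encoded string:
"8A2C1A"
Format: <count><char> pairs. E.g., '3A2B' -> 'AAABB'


Expanding each <count><char> pair:
  8A -> 'AAAAAAAA'
  2C -> 'CC'
  1A -> 'A'

Decoded = AAAAAAAACCA


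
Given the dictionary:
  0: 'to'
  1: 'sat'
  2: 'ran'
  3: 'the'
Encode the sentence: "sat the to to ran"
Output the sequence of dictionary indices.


Look up each word in the dictionary:
  'sat' -> 1
  'the' -> 3
  'to' -> 0
  'to' -> 0
  'ran' -> 2

Encoded: [1, 3, 0, 0, 2]


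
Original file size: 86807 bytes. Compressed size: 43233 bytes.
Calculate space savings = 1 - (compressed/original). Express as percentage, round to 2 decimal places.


ratio = compressed/original = 43233/86807 = 0.498036
savings = 1 - ratio = 1 - 0.498036 = 0.501964
as a percentage: 0.501964 * 100 = 50.2%

Space savings = 1 - 43233/86807 = 50.2%


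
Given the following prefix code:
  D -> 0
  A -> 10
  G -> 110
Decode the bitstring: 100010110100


Decoding step by step:
Bits 10 -> A
Bits 0 -> D
Bits 0 -> D
Bits 10 -> A
Bits 110 -> G
Bits 10 -> A
Bits 0 -> D


Decoded message: ADDAGAD


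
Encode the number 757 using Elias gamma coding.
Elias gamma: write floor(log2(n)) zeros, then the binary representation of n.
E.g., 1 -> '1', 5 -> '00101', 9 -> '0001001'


num_bits = floor(log2(757)) + 1 = 10
leading_zeros = num_bits - 1 = 9
binary(757) = 1011110101

Elias gamma(757) = '000000000' + '1011110101' = 0000000001011110101 (19 bits)


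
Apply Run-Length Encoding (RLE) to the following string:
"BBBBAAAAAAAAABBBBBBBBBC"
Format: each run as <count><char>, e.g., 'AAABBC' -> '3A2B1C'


Scanning runs left to right:
  i=0: run of 'B' x 4 -> '4B'
  i=4: run of 'A' x 9 -> '9A'
  i=13: run of 'B' x 9 -> '9B'
  i=22: run of 'C' x 1 -> '1C'

RLE = 4B9A9B1C


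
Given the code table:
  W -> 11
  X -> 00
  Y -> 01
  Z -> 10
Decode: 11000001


Decoding:
11 -> W
00 -> X
00 -> X
01 -> Y


Result: WXXY


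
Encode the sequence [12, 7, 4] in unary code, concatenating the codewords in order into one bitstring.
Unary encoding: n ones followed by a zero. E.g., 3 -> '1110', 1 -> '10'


Encode each number as n ones followed by a terminating 0:
  12 -> 1111111111110 (13 bits)
  7 -> 11111110 (8 bits)
  4 -> 11110 (5 bits)
Total length = 13 + 8 + 5 = 26 bits.

Unary([12, 7, 4]) = 11111111111101111111011110 (26 bits)


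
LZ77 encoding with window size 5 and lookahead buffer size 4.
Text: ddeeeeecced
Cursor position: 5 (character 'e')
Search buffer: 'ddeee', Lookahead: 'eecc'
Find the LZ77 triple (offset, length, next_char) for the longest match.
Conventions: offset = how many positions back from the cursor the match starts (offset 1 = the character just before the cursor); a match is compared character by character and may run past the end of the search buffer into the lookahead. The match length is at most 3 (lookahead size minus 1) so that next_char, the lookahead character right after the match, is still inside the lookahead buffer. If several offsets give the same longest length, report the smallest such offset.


Try each offset into the search buffer:
  offset=1 (pos 4, char 'e'): match length 2
  offset=2 (pos 3, char 'e'): match length 2
  offset=3 (pos 2, char 'e'): match length 2
  offset=4 (pos 1, char 'd'): match length 0
  offset=5 (pos 0, char 'd'): match length 0
Longest match has length 2, found at offsets 1, 2, 3; take the smallest, offset 1.
next_char = character at position 5 + 2 = 7 -> 'c'

Best match: offset=1, length=2 (matching 'ee' starting at position 4)
LZ77 triple: (1, 2, 'c')


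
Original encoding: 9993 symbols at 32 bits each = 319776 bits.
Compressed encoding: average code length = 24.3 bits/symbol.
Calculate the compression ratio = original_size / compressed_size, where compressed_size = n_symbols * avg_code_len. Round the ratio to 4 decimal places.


original_size = n_symbols * orig_bits = 9993 * 32 = 319776 bits
compressed_size = n_symbols * avg_code_len = 9993 * 24.3 = 242829.9 bits
ratio = original_size / compressed_size = 319776 / 242829.9 = 1.3169

Compression ratio = 1.3169


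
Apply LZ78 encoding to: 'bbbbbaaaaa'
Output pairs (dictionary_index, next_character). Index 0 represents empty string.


LZ78 encoding steps:
Dictionary: {0: ''}
Step 1: w='' (idx 0), next='b' -> output (0, 'b'), add 'b' as idx 1
Step 2: w='b' (idx 1), next='b' -> output (1, 'b'), add 'bb' as idx 2
Step 3: w='bb' (idx 2), next='a' -> output (2, 'a'), add 'bba' as idx 3
Step 4: w='' (idx 0), next='a' -> output (0, 'a'), add 'a' as idx 4
Step 5: w='a' (idx 4), next='a' -> output (4, 'a'), add 'aa' as idx 5
Step 6: w='a' (idx 4), end of input -> output (4, '')


Encoded: [(0, 'b'), (1, 'b'), (2, 'a'), (0, 'a'), (4, 'a'), (4, '')]


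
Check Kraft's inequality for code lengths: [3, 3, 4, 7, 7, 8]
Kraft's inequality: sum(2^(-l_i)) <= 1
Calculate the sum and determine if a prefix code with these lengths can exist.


Sum = 2^(-3) + 2^(-3) + 2^(-4) + 2^(-7) + 2^(-7) + 2^(-8)
    = 0.125 + 0.125 + 0.0625 + 0.0078125 + 0.0078125 + 0.00390625
    = 85/256 = 0.33203125
Since 0.33203125 <= 1, Kraft's inequality IS satisfied.
A prefix code with these lengths CAN exist.

Kraft sum = 0.33203125. Satisfied.


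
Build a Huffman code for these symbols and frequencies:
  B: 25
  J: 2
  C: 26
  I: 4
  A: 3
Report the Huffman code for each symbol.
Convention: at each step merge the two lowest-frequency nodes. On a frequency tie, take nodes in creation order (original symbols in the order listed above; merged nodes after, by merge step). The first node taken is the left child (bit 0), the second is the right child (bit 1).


Huffman tree construction:
Step 1: Merge J(2) + A(3) = 5
Step 2: Merge I(4) + (J+A)(5) = 9
Step 3: Merge (I+(J+A))(9) + B(25) = 34
Step 4: Merge C(26) + ((I+(J+A))+B)(34) = 60
Read each symbol's code off the tree from the root (left child = 0, right child = 1).

Codes:
  B: 11 (length 2)
  J: 1010 (length 4)
  C: 0 (length 1)
  I: 100 (length 3)
  A: 1011 (length 4)
Average code length: 108/60 = 1.8000 bits/symbol


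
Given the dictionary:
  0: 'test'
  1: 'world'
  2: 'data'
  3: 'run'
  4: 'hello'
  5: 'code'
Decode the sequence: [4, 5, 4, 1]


Look up each index in the dictionary:
  4 -> 'hello'
  5 -> 'code'
  4 -> 'hello'
  1 -> 'world'

Decoded: "hello code hello world"


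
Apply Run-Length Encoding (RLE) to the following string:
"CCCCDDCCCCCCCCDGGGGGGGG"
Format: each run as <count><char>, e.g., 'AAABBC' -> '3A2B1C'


Scanning runs left to right:
  i=0: run of 'C' x 4 -> '4C'
  i=4: run of 'D' x 2 -> '2D'
  i=6: run of 'C' x 8 -> '8C'
  i=14: run of 'D' x 1 -> '1D'
  i=15: run of 'G' x 8 -> '8G'

RLE = 4C2D8C1D8G


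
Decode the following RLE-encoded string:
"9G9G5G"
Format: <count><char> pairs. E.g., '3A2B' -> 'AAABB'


Expanding each <count><char> pair:
  9G -> 'GGGGGGGGG'
  9G -> 'GGGGGGGGG'
  5G -> 'GGGGG'

Decoded = GGGGGGGGGGGGGGGGGGGGGGG


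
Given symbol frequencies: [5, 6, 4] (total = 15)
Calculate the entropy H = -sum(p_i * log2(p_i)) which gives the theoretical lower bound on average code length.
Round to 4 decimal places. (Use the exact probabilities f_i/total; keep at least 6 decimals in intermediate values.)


Per-symbol terms -p_i * log2(p_i) with p_i = f_i/15:
  p = 5/15 = 0.333333: log2(p) = -1.584963, -p*log2(p) = 0.528321
  p = 6/15 = 0.400000: log2(p) = -1.321928, -p*log2(p) = 0.528771
  p = 4/15 = 0.266667: log2(p) = -1.906891, -p*log2(p) = 0.508504
H = 0.528321 + 0.528771 + 0.508504 = 1.565596

H = 1.5656 bits/symbol


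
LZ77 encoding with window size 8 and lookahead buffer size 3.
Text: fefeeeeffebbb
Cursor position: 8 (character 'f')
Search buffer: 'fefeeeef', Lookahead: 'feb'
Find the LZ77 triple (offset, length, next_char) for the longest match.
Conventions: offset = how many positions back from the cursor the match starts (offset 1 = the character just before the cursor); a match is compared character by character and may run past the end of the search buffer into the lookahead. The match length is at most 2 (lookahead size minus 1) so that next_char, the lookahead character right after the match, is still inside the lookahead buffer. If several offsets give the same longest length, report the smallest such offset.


Try each offset into the search buffer:
  offset=1 (pos 7, char 'f'): match length 1
  offset=2 (pos 6, char 'e'): match length 0
  offset=3 (pos 5, char 'e'): match length 0
  offset=4 (pos 4, char 'e'): match length 0
  offset=5 (pos 3, char 'e'): match length 0
  offset=6 (pos 2, char 'f'): match length 2
  offset=7 (pos 1, char 'e'): match length 0
  offset=8 (pos 0, char 'f'): match length 2
Longest match has length 2, found at offsets 6, 8; take the smallest, offset 6.
next_char = character at position 8 + 2 = 10 -> 'b'

Best match: offset=6, length=2 (matching 'fe' starting at position 2)
LZ77 triple: (6, 2, 'b')


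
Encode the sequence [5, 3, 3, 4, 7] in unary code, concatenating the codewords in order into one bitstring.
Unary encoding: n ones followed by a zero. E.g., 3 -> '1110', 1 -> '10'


Encode each number as n ones followed by a terminating 0:
  5 -> 111110 (6 bits)
  3 -> 1110 (4 bits)
  3 -> 1110 (4 bits)
  4 -> 11110 (5 bits)
  7 -> 11111110 (8 bits)
Total length = 6 + 4 + 4 + 5 + 8 = 27 bits.

Unary([5, 3, 3, 4, 7]) = 111110111011101111011111110 (27 bits)


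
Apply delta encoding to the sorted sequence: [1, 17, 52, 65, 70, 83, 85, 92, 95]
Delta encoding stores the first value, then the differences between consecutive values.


First value: 1
Deltas:
  17 - 1 = 16
  52 - 17 = 35
  65 - 52 = 13
  70 - 65 = 5
  83 - 70 = 13
  85 - 83 = 2
  92 - 85 = 7
  95 - 92 = 3


Delta encoded: [1, 16, 35, 13, 5, 13, 2, 7, 3]


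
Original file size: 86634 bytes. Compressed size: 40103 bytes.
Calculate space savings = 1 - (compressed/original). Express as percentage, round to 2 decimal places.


ratio = compressed/original = 40103/86634 = 0.462901
savings = 1 - ratio = 1 - 0.462901 = 0.537099
as a percentage: 0.537099 * 100 = 53.71%

Space savings = 1 - 40103/86634 = 53.71%


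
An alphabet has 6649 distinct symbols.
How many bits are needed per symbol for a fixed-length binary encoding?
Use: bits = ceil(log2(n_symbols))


log2(6649) = 12.6989
Bracket: 2^12 = 4096 < 6649 <= 2^13 = 8192
So ceil(log2(6649)) = 13

bits = ceil(log2(6649)) = ceil(12.6989) = 13 bits


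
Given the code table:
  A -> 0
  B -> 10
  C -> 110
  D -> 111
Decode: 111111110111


Decoding:
111 -> D
111 -> D
110 -> C
111 -> D


Result: DDCD


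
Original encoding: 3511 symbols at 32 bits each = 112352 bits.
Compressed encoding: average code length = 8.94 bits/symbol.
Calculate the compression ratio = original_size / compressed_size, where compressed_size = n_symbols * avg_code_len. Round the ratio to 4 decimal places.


original_size = n_symbols * orig_bits = 3511 * 32 = 112352 bits
compressed_size = n_symbols * avg_code_len = 3511 * 8.94 = 31388.34 bits
ratio = original_size / compressed_size = 112352 / 31388.34 = 3.5794

Compression ratio = 3.5794


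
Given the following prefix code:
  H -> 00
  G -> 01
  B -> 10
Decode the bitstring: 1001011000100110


Decoding step by step:
Bits 10 -> B
Bits 01 -> G
Bits 01 -> G
Bits 10 -> B
Bits 00 -> H
Bits 10 -> B
Bits 01 -> G
Bits 10 -> B


Decoded message: BGGBHBGB


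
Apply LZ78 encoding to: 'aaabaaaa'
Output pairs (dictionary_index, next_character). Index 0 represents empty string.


LZ78 encoding steps:
Dictionary: {0: ''}
Step 1: w='' (idx 0), next='a' -> output (0, 'a'), add 'a' as idx 1
Step 2: w='a' (idx 1), next='a' -> output (1, 'a'), add 'aa' as idx 2
Step 3: w='' (idx 0), next='b' -> output (0, 'b'), add 'b' as idx 3
Step 4: w='aa' (idx 2), next='a' -> output (2, 'a'), add 'aaa' as idx 4
Step 5: w='a' (idx 1), end of input -> output (1, '')


Encoded: [(0, 'a'), (1, 'a'), (0, 'b'), (2, 'a'), (1, '')]


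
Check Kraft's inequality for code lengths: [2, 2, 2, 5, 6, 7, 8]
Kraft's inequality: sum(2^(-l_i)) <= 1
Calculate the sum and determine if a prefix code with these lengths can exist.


Sum = 2^(-2) + 2^(-2) + 2^(-2) + 2^(-5) + 2^(-6) + 2^(-7) + 2^(-8)
    = 0.25 + 0.25 + 0.25 + 0.03125 + 0.015625 + 0.0078125 + 0.00390625
    = 207/256 = 0.80859375
Since 0.80859375 <= 1, Kraft's inequality IS satisfied.
A prefix code with these lengths CAN exist.

Kraft sum = 0.80859375. Satisfied.


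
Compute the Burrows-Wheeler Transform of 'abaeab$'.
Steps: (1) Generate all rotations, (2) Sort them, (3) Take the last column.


Rotations (sorted):
  0: $abaeab -> last char: b
  1: ab$abae -> last char: e
  2: abaeab$ -> last char: $
  3: aeab$ab -> last char: b
  4: b$abaea -> last char: a
  5: baeab$a -> last char: a
  6: eab$aba -> last char: a


BWT = be$baaa


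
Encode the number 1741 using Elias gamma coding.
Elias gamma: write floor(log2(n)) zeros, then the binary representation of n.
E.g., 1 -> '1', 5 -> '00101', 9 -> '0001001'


num_bits = floor(log2(1741)) + 1 = 11
leading_zeros = num_bits - 1 = 10
binary(1741) = 11011001101

Elias gamma(1741) = '0000000000' + '11011001101' = 000000000011011001101 (21 bits)


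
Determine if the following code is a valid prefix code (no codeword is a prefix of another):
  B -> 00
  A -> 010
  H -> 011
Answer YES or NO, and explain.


Checking each pair (does one codeword prefix another?):
  B='00' vs A='010': no prefix
  B='00' vs H='011': no prefix
  A='010' vs B='00': no prefix
  A='010' vs H='011': no prefix
  H='011' vs B='00': no prefix
  H='011' vs A='010': no prefix
No violation found over all pairs.

YES -- this is a valid prefix code. No codeword is a prefix of any other codeword.


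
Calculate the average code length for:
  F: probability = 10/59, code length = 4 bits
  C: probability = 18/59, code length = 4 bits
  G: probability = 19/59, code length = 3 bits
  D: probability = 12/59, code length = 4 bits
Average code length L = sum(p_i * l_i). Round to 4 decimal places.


Weighted contributions p_i * l_i:
  F: (10/59) * 4 = 40/59
  C: (18/59) * 4 = 72/59
  G: (19/59) * 3 = 57/59
  D: (12/59) * 4 = 48/59
Sum = (40 + 72 + 57 + 48)/59 = 217/59

L = 217/59 = 3.6780 bits/symbol


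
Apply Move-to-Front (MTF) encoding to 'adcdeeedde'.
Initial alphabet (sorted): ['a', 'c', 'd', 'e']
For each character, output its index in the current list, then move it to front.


MTF encoding:
'a': index 0 in ['a', 'c', 'd', 'e'] -> ['a', 'c', 'd', 'e']
'd': index 2 in ['a', 'c', 'd', 'e'] -> ['d', 'a', 'c', 'e']
'c': index 2 in ['d', 'a', 'c', 'e'] -> ['c', 'd', 'a', 'e']
'd': index 1 in ['c', 'd', 'a', 'e'] -> ['d', 'c', 'a', 'e']
'e': index 3 in ['d', 'c', 'a', 'e'] -> ['e', 'd', 'c', 'a']
'e': index 0 in ['e', 'd', 'c', 'a'] -> ['e', 'd', 'c', 'a']
'e': index 0 in ['e', 'd', 'c', 'a'] -> ['e', 'd', 'c', 'a']
'd': index 1 in ['e', 'd', 'c', 'a'] -> ['d', 'e', 'c', 'a']
'd': index 0 in ['d', 'e', 'c', 'a'] -> ['d', 'e', 'c', 'a']
'e': index 1 in ['d', 'e', 'c', 'a'] -> ['e', 'd', 'c', 'a']


Output: [0, 2, 2, 1, 3, 0, 0, 1, 0, 1]


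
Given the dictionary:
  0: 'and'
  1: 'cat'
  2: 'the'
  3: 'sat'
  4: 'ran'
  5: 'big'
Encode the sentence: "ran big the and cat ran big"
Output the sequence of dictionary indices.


Look up each word in the dictionary:
  'ran' -> 4
  'big' -> 5
  'the' -> 2
  'and' -> 0
  'cat' -> 1
  'ran' -> 4
  'big' -> 5

Encoded: [4, 5, 2, 0, 1, 4, 5]


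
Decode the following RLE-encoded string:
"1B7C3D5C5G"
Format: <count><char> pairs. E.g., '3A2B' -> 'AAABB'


Expanding each <count><char> pair:
  1B -> 'B'
  7C -> 'CCCCCCC'
  3D -> 'DDD'
  5C -> 'CCCCC'
  5G -> 'GGGGG'

Decoded = BCCCCCCCDDDCCCCCGGGGG


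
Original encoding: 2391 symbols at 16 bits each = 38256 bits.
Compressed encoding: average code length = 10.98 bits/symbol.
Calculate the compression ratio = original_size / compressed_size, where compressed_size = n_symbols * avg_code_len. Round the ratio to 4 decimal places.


original_size = n_symbols * orig_bits = 2391 * 16 = 38256 bits
compressed_size = n_symbols * avg_code_len = 2391 * 10.98 = 26253.18 bits
ratio = original_size / compressed_size = 38256 / 26253.18 = 1.4572

Compression ratio = 1.4572


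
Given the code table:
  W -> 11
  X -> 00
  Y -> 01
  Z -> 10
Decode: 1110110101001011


Decoding:
11 -> W
10 -> Z
11 -> W
01 -> Y
01 -> Y
00 -> X
10 -> Z
11 -> W


Result: WZWYYXZW


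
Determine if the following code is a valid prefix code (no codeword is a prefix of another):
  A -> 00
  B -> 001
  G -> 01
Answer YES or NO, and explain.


Checking each pair (does one codeword prefix another?):
  A='00' vs B='001': prefix -- VIOLATION

NO -- this is NOT a valid prefix code. A (00) is a prefix of B (001).


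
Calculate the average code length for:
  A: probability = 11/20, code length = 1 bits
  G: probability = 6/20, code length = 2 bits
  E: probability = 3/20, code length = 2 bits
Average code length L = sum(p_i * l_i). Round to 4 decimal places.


Weighted contributions p_i * l_i:
  A: (11/20) * 1 = 11/20
  G: (6/20) * 2 = 12/20
  E: (3/20) * 2 = 6/20
Sum = (11 + 12 + 6)/20 = 29/20

L = 29/20 = 1.4500 bits/symbol


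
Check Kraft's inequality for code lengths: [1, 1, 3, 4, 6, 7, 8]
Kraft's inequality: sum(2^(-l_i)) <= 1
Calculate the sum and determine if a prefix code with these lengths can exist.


Sum = 2^(-1) + 2^(-1) + 2^(-3) + 2^(-4) + 2^(-6) + 2^(-7) + 2^(-8)
    = 0.5 + 0.5 + 0.125 + 0.0625 + 0.015625 + 0.0078125 + 0.00390625
    = 311/256 = 1.21484375
Since 1.21484375 > 1, Kraft's inequality is NOT satisfied.
A prefix code with these lengths CANNOT exist.

Kraft sum = 1.21484375. Not satisfied.


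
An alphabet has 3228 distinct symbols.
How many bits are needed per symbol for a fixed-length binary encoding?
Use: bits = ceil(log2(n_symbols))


log2(3228) = 11.6564
Bracket: 2^11 = 2048 < 3228 <= 2^12 = 4096
So ceil(log2(3228)) = 12

bits = ceil(log2(3228)) = ceil(11.6564) = 12 bits


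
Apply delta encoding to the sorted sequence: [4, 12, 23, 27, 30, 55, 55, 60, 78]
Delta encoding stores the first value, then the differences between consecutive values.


First value: 4
Deltas:
  12 - 4 = 8
  23 - 12 = 11
  27 - 23 = 4
  30 - 27 = 3
  55 - 30 = 25
  55 - 55 = 0
  60 - 55 = 5
  78 - 60 = 18


Delta encoded: [4, 8, 11, 4, 3, 25, 0, 5, 18]


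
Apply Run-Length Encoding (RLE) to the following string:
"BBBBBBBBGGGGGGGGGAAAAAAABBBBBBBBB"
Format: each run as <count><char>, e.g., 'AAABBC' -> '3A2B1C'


Scanning runs left to right:
  i=0: run of 'B' x 8 -> '8B'
  i=8: run of 'G' x 9 -> '9G'
  i=17: run of 'A' x 7 -> '7A'
  i=24: run of 'B' x 9 -> '9B'

RLE = 8B9G7A9B


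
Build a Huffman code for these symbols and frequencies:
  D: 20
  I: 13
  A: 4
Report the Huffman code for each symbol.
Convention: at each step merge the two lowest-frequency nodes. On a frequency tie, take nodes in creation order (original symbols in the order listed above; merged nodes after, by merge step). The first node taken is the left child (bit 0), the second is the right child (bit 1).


Huffman tree construction:
Step 1: Merge A(4) + I(13) = 17
Step 2: Merge (A+I)(17) + D(20) = 37
Read each symbol's code off the tree from the root (left child = 0, right child = 1).

Codes:
  D: 1 (length 1)
  I: 01 (length 2)
  A: 00 (length 2)
Average code length: 54/37 = 1.4595 bits/symbol


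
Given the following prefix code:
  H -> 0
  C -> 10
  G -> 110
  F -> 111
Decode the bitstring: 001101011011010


Decoding step by step:
Bits 0 -> H
Bits 0 -> H
Bits 110 -> G
Bits 10 -> C
Bits 110 -> G
Bits 110 -> G
Bits 10 -> C


Decoded message: HHGCGGC


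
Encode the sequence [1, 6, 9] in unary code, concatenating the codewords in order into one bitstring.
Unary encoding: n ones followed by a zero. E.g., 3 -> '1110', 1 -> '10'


Encode each number as n ones followed by a terminating 0:
  1 -> 10 (2 bits)
  6 -> 1111110 (7 bits)
  9 -> 1111111110 (10 bits)
Total length = 2 + 7 + 10 = 19 bits.

Unary([1, 6, 9]) = 1011111101111111110 (19 bits)


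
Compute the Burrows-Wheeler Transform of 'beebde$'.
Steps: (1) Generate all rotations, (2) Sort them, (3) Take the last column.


Rotations (sorted):
  0: $beebde -> last char: e
  1: bde$bee -> last char: e
  2: beebde$ -> last char: $
  3: de$beeb -> last char: b
  4: e$beebd -> last char: d
  5: ebde$be -> last char: e
  6: eebde$b -> last char: b


BWT = ee$bdeb


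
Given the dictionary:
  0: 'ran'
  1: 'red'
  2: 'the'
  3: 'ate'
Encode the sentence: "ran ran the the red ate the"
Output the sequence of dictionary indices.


Look up each word in the dictionary:
  'ran' -> 0
  'ran' -> 0
  'the' -> 2
  'the' -> 2
  'red' -> 1
  'ate' -> 3
  'the' -> 2

Encoded: [0, 0, 2, 2, 1, 3, 2]


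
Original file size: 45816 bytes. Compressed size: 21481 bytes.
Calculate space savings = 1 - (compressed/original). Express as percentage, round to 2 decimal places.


ratio = compressed/original = 21481/45816 = 0.468854
savings = 1 - ratio = 1 - 0.468854 = 0.531146
as a percentage: 0.531146 * 100 = 53.11%

Space savings = 1 - 21481/45816 = 53.11%


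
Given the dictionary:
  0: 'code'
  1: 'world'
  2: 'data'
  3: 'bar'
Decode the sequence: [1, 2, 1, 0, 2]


Look up each index in the dictionary:
  1 -> 'world'
  2 -> 'data'
  1 -> 'world'
  0 -> 'code'
  2 -> 'data'

Decoded: "world data world code data"


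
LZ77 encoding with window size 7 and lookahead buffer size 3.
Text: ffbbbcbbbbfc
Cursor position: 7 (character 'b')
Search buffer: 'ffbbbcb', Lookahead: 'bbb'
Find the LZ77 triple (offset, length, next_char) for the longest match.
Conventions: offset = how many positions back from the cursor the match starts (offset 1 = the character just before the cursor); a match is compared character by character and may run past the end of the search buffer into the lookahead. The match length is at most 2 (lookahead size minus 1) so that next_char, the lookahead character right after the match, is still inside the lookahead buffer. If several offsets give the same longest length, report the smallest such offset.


Try each offset into the search buffer:
  offset=1 (pos 6, char 'b'): match length 2
  offset=2 (pos 5, char 'c'): match length 0
  offset=3 (pos 4, char 'b'): match length 1
  offset=4 (pos 3, char 'b'): match length 2
  offset=5 (pos 2, char 'b'): match length 2
  offset=6 (pos 1, char 'f'): match length 0
  offset=7 (pos 0, char 'f'): match length 0
Longest match has length 2, found at offsets 1, 4, 5; take the smallest, offset 1.
next_char = character at position 7 + 2 = 9 -> 'b'

Best match: offset=1, length=2 (matching 'bb' starting at position 6)
LZ77 triple: (1, 2, 'b')


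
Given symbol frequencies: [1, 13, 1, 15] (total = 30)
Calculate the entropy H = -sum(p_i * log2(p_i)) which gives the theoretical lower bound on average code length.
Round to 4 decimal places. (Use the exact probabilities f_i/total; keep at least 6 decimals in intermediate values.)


Per-symbol terms -p_i * log2(p_i) with p_i = f_i/30:
  p = 1/30 = 0.033333: log2(p) = -4.906891, -p*log2(p) = 0.163563
  p = 13/30 = 0.433333: log2(p) = -1.206451, -p*log2(p) = 0.522795
  p = 1/30 = 0.033333: log2(p) = -4.906891, -p*log2(p) = 0.163563
  p = 15/30 = 0.500000: log2(p) = -1.000000, -p*log2(p) = 0.500000
H = 0.163563 + 0.522795 + 0.163563 + 0.500000 = 1.349921

H = 1.3499 bits/symbol


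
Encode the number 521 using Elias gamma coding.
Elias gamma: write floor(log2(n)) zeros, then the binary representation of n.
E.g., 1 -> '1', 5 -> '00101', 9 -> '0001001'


num_bits = floor(log2(521)) + 1 = 10
leading_zeros = num_bits - 1 = 9
binary(521) = 1000001001

Elias gamma(521) = '000000000' + '1000001001' = 0000000001000001001 (19 bits)


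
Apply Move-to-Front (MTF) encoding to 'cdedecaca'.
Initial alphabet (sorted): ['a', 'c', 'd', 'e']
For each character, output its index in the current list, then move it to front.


MTF encoding:
'c': index 1 in ['a', 'c', 'd', 'e'] -> ['c', 'a', 'd', 'e']
'd': index 2 in ['c', 'a', 'd', 'e'] -> ['d', 'c', 'a', 'e']
'e': index 3 in ['d', 'c', 'a', 'e'] -> ['e', 'd', 'c', 'a']
'd': index 1 in ['e', 'd', 'c', 'a'] -> ['d', 'e', 'c', 'a']
'e': index 1 in ['d', 'e', 'c', 'a'] -> ['e', 'd', 'c', 'a']
'c': index 2 in ['e', 'd', 'c', 'a'] -> ['c', 'e', 'd', 'a']
'a': index 3 in ['c', 'e', 'd', 'a'] -> ['a', 'c', 'e', 'd']
'c': index 1 in ['a', 'c', 'e', 'd'] -> ['c', 'a', 'e', 'd']
'a': index 1 in ['c', 'a', 'e', 'd'] -> ['a', 'c', 'e', 'd']


Output: [1, 2, 3, 1, 1, 2, 3, 1, 1]


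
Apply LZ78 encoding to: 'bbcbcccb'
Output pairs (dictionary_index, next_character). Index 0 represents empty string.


LZ78 encoding steps:
Dictionary: {0: ''}
Step 1: w='' (idx 0), next='b' -> output (0, 'b'), add 'b' as idx 1
Step 2: w='b' (idx 1), next='c' -> output (1, 'c'), add 'bc' as idx 2
Step 3: w='bc' (idx 2), next='c' -> output (2, 'c'), add 'bcc' as idx 3
Step 4: w='' (idx 0), next='c' -> output (0, 'c'), add 'c' as idx 4
Step 5: w='b' (idx 1), end of input -> output (1, '')


Encoded: [(0, 'b'), (1, 'c'), (2, 'c'), (0, 'c'), (1, '')]


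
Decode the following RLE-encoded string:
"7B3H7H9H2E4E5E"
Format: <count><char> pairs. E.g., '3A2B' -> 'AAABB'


Expanding each <count><char> pair:
  7B -> 'BBBBBBB'
  3H -> 'HHH'
  7H -> 'HHHHHHH'
  9H -> 'HHHHHHHHH'
  2E -> 'EE'
  4E -> 'EEEE'
  5E -> 'EEEEE'

Decoded = BBBBBBBHHHHHHHHHHHHHHHHHHHEEEEEEEEEEE


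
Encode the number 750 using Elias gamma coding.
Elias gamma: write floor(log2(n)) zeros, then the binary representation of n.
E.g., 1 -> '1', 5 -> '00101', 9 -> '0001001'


num_bits = floor(log2(750)) + 1 = 10
leading_zeros = num_bits - 1 = 9
binary(750) = 1011101110

Elias gamma(750) = '000000000' + '1011101110' = 0000000001011101110 (19 bits)
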